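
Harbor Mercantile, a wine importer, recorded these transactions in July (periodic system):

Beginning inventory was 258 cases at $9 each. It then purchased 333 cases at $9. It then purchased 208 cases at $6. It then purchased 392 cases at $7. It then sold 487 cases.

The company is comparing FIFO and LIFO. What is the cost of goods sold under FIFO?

COGS = $4,383

FIFO COGS: 258 @ $9 + 229 @ $9 = $4,383
LIFO COGS: 392 @ $7 + 95 @ $6 = $3,314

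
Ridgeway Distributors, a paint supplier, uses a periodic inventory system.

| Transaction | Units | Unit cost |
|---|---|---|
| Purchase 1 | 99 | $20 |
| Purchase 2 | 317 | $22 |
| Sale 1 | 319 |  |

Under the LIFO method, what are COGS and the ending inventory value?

Sale 1 (319) [LIFO — newest first]: 317 @ $22 + 2 @ $20 = $7,014
Ending inventory: 97 @ $20 = $1,940

COGS = $7,014; ending inventory = $1,940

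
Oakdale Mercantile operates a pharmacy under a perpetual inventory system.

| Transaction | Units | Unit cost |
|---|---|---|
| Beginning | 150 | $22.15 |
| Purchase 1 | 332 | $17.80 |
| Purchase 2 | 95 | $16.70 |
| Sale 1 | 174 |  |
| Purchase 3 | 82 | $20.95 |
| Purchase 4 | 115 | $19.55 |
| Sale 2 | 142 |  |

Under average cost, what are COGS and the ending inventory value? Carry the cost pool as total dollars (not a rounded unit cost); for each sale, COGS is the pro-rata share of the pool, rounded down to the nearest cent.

After Beginning: 150 on hand, pool $3,322.50 (≈ $22.1500 each)
After Purchase 1: 482 on hand, pool $9,232.10 (≈ $19.1537 each)
After Purchase 2: 577 on hand, pool $10,818.60 (≈ $18.7497 each)
Sale 1, sell 174: 174/577 × $10,818.60 → $3,262.45
After Purchase 3: 485 on hand, pool $9,274.05 (≈ $19.1218 each)
After Purchase 4: 600 on hand, pool $11,522.30 (≈ $19.2038 each)
Sale 2, sell 142: 142/600 × $11,522.30 → $2,726.94
Total COGS = $3,262.45 + $2,726.94 = $5,989.39
Ending inventory (cost pool remaining) = $8,795.36
Check: goods available $14,784.75 = COGS $5,989.39 + ending $8,795.36

COGS = $5,989.39; ending inventory = $8,795.36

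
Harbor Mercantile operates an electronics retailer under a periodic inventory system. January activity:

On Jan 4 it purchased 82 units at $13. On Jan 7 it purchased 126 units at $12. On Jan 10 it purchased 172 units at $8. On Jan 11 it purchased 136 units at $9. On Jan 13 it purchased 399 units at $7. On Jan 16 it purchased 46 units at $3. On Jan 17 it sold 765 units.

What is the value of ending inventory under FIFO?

Ending inventory = $1,188

Jan 17, 765 sold [FIFO — oldest first]: 82 @ $13 + 126 @ $12 + 172 @ $8 + 136 @ $9 + 249 @ $7 = $6,921
Ending inventory: 150 @ $7 + 46 @ $3 = $1,188
Check: goods available $8,109 = COGS $6,921 + ending $1,188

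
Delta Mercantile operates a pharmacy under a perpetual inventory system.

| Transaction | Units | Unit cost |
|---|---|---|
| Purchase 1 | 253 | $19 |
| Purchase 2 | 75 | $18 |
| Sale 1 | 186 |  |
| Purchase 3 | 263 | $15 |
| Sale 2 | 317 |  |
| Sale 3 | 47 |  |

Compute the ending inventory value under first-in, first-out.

Sale 1 (186) [FIFO — oldest first]: 186 @ $19 = $3,534
Sale 2 (317) [FIFO — oldest first]: 67 @ $19 + 75 @ $18 + 175 @ $15 = $5,248
Sale 3 (47) [FIFO — oldest first]: 47 @ $15 = $705
Total COGS = $3,534 + $5,248 + $705 = $9,487
Ending inventory: 41 @ $15 = $615
Check: goods available $10,102 = COGS $9,487 + ending $615

Ending inventory = $615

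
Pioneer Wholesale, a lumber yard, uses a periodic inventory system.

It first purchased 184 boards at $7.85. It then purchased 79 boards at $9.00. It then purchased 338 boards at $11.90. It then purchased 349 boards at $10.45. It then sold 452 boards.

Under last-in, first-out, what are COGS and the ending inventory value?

COGS = $4,872.75; ending inventory = $4,951.90

Sale 1 (452) [LIFO — newest first]: 349 @ $10.45 + 103 @ $11.90 = $4,872.75
Ending inventory: 184 @ $7.85 + 79 @ $9.00 + 235 @ $11.90 = $4,951.90
Check: goods available $9,824.65 = COGS $4,872.75 + ending $4,951.90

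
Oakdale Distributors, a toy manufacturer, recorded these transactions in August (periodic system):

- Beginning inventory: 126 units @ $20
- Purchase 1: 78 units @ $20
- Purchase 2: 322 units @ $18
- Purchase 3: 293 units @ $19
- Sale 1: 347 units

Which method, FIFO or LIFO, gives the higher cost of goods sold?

FIFO

FIFO COGS: 126 @ $20 + 78 @ $20 + 143 @ $18 = $6,654
LIFO COGS: 293 @ $19 + 54 @ $18 = $6,539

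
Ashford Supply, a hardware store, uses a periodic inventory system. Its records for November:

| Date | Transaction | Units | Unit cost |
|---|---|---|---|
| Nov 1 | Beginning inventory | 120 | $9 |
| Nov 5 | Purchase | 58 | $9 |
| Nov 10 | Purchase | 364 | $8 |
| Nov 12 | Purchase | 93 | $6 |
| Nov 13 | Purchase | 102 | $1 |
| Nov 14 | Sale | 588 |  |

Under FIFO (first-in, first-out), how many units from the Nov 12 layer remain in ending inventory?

Nov 14, 588 sold [FIFO — oldest first]: 120 @ $9 + 58 @ $9 + 364 @ $8 + 46 @ $6 = $4,790
Ending inventory: 47 @ $6 + 102 @ $1 = $384

47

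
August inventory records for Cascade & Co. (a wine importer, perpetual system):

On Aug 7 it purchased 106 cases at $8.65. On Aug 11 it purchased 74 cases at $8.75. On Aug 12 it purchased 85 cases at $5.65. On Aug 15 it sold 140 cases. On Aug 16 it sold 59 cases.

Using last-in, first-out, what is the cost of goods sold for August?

Aug 15, 140 sold [LIFO — newest first]: 85 @ $5.65 + 55 @ $8.75 = $961.50
Aug 16, 59 sold [LIFO — newest first]: 19 @ $8.75 + 40 @ $8.65 = $512.25
Total COGS = $961.50 + $512.25 = $1,473.75
Ending inventory: 66 @ $8.65 = $570.90

COGS = $1,473.75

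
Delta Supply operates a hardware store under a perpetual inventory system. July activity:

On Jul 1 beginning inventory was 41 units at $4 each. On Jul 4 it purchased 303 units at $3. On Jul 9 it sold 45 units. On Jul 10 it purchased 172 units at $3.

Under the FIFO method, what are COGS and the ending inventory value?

Jul 9, 45 sold [FIFO — oldest first]: 41 @ $4 + 4 @ $3 = $176
Ending inventory: 299 @ $3 + 172 @ $3 = $1,413

COGS = $176; ending inventory = $1,413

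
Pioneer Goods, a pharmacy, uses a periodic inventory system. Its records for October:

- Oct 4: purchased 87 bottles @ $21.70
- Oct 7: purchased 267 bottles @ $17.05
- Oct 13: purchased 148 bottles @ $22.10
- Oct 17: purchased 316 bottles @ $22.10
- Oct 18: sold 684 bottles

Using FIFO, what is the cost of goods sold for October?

COGS = $13,733.25

Oct 18, 684 sold [FIFO — oldest first]: 87 @ $21.70 + 267 @ $17.05 + 148 @ $22.10 + 182 @ $22.10 = $13,733.25
Ending inventory: 134 @ $22.10 = $2,961.40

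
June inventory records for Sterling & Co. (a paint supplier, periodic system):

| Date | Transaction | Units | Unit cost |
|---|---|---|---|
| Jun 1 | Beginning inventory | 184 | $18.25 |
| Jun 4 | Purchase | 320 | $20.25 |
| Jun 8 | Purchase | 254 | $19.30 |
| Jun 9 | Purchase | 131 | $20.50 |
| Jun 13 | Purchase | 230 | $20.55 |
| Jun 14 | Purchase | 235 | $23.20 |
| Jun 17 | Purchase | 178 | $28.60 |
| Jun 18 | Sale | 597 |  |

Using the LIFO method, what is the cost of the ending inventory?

Ending inventory = $18,371.00

Jun 18, 597 sold [LIFO — newest first]: 178 @ $28.60 + 235 @ $23.20 + 184 @ $20.55 = $14,324.00
Ending inventory: 184 @ $18.25 + 320 @ $20.25 + 254 @ $19.30 + 131 @ $20.50 + 46 @ $20.55 = $18,371.00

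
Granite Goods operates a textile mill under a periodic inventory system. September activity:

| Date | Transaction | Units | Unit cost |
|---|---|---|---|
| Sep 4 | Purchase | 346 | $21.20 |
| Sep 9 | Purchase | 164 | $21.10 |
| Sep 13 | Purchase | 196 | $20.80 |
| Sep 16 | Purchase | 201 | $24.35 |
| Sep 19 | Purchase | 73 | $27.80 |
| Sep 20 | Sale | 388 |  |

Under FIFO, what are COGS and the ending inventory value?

COGS = $8,221.40; ending inventory = $13,574.75

Sep 20, 388 sold [FIFO — oldest first]: 346 @ $21.20 + 42 @ $21.10 = $8,221.40
Ending inventory: 122 @ $21.10 + 196 @ $20.80 + 201 @ $24.35 + 73 @ $27.80 = $13,574.75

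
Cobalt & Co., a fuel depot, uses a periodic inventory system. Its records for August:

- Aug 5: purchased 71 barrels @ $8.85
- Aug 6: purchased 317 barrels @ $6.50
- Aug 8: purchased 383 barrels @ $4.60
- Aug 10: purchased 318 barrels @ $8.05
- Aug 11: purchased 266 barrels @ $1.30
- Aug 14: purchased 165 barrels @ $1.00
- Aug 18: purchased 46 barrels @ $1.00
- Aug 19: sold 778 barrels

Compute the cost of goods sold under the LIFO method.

COGS = $2,979.85

Aug 19, 778 sold [LIFO — newest first]: 46 @ $1.00 + 165 @ $1.00 + 266 @ $1.30 + 301 @ $8.05 = $2,979.85
Ending inventory: 71 @ $8.85 + 317 @ $6.50 + 383 @ $4.60 + 17 @ $8.05 = $4,587.50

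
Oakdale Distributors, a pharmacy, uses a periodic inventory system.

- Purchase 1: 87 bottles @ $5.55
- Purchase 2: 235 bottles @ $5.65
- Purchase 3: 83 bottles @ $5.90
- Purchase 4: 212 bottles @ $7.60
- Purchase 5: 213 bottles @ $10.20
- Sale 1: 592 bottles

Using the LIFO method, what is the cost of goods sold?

Sale 1 (592) [LIFO — newest first]: 213 @ $10.20 + 212 @ $7.60 + 83 @ $5.90 + 84 @ $5.65 = $4,748.10
Ending inventory: 87 @ $5.55 + 151 @ $5.65 = $1,336.00

COGS = $4,748.10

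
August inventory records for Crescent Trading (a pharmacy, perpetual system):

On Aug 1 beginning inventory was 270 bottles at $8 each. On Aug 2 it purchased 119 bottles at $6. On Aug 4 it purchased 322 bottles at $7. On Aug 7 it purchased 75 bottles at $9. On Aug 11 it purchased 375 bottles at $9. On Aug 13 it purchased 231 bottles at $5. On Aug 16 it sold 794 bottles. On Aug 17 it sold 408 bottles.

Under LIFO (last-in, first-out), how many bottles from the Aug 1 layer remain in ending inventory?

Aug 16, 794 sold [LIFO — newest first]: 231 @ $5 + 375 @ $9 + 75 @ $9 + 113 @ $7 = $5,996
Aug 17, 408 sold [LIFO — newest first]: 209 @ $7 + 119 @ $6 + 80 @ $8 = $2,817
Total COGS = $5,996 + $2,817 = $8,813
Ending inventory: 190 @ $8 = $1,520

190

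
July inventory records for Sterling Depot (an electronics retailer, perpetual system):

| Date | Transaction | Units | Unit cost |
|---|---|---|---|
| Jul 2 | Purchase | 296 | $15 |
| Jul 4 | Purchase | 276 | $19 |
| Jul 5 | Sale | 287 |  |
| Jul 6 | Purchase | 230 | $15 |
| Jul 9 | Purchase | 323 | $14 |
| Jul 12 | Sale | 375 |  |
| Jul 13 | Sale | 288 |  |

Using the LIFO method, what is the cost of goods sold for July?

COGS = $15,031

Jul 5, 287 sold [LIFO — newest first]: 276 @ $19 + 11 @ $15 = $5,409
Jul 12, 375 sold [LIFO — newest first]: 323 @ $14 + 52 @ $15 = $5,302
Jul 13, 288 sold [LIFO — newest first]: 178 @ $15 + 110 @ $15 = $4,320
Total COGS = $5,409 + $5,302 + $4,320 = $15,031
Ending inventory: 175 @ $15 = $2,625
Check: goods available $17,656 = COGS $15,031 + ending $2,625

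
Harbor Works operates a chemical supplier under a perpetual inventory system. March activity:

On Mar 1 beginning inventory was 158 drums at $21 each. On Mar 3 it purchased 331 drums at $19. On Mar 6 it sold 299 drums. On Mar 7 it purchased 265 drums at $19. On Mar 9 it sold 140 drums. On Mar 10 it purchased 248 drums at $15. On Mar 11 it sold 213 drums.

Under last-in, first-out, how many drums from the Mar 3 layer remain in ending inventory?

32

Mar 6, 299 sold [LIFO — newest first]: 299 @ $19 = $5,681
Mar 9, 140 sold [LIFO — newest first]: 140 @ $19 = $2,660
Mar 11, 213 sold [LIFO — newest first]: 213 @ $15 = $3,195
Total COGS = $5,681 + $2,660 + $3,195 = $11,536
Ending inventory: 158 @ $21 + 32 @ $19 + 125 @ $19 + 35 @ $15 = $6,826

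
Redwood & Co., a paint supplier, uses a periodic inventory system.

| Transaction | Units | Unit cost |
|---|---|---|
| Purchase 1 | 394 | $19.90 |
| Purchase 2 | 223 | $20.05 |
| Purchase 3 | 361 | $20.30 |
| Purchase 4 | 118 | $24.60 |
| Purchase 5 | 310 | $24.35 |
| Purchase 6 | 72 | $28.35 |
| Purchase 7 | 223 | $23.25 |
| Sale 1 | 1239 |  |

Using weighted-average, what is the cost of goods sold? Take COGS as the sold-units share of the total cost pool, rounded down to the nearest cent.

COGS = $27,181.73

Sale 1, sell 1239: 1239/1701 × $37,317.30 → $27,181.73
Ending inventory (cost pool remaining) = $10,135.57
Check: goods available $37,317.30 = COGS $27,181.73 + ending $10,135.57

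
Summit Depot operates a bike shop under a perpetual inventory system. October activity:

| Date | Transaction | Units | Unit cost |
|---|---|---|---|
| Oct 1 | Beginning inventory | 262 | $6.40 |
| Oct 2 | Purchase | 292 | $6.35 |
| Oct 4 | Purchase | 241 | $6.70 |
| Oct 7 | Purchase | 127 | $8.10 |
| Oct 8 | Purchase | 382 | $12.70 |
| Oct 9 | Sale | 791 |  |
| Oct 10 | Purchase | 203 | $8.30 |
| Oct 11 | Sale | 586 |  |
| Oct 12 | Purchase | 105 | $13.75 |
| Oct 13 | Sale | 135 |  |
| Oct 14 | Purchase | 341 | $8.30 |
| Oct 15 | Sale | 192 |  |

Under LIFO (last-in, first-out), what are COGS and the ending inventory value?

Oct 9, 791 sold [LIFO — newest first]: 382 @ $12.70 + 127 @ $8.10 + 241 @ $6.70 + 41 @ $6.35 = $7,755.15
Oct 11, 586 sold [LIFO — newest first]: 203 @ $8.30 + 251 @ $6.35 + 132 @ $6.40 = $4,123.55
Oct 13, 135 sold [LIFO — newest first]: 105 @ $13.75 + 30 @ $6.40 = $1,635.75
Oct 15, 192 sold [LIFO — newest first]: 192 @ $8.30 = $1,593.60
Total COGS = $7,755.15 + $4,123.55 + $1,635.75 + $1,593.60 = $15,108.05
Ending inventory: 100 @ $6.40 + 149 @ $8.30 = $1,876.70

COGS = $15,108.05; ending inventory = $1,876.70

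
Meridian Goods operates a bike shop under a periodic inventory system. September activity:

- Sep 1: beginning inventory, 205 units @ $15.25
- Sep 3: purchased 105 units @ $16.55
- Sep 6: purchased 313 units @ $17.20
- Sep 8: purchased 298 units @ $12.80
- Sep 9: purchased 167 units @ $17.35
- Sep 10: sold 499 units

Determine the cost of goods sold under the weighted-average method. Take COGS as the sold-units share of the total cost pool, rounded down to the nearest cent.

Sep 10, sell 499: 499/1088 × $16,959.45 → $7,778.27
Ending inventory (cost pool remaining) = $9,181.18

COGS = $7,778.27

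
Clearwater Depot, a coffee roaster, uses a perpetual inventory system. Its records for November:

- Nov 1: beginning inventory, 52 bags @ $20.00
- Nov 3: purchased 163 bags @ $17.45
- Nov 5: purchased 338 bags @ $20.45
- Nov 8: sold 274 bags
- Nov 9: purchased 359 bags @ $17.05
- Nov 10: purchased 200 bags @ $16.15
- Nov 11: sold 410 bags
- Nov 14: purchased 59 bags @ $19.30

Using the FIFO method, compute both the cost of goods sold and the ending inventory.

COGS = $13,030.00; ending inventory = $8,256.10

Nov 8, 274 sold [FIFO — oldest first]: 52 @ $20.00 + 163 @ $17.45 + 59 @ $20.45 = $5,090.90
Nov 11, 410 sold [FIFO — oldest first]: 279 @ $20.45 + 131 @ $17.05 = $7,939.10
Total COGS = $5,090.90 + $7,939.10 = $13,030.00
Ending inventory: 228 @ $17.05 + 200 @ $16.15 + 59 @ $19.30 = $8,256.10
Check: goods available $21,286.10 = COGS $13,030.00 + ending $8,256.10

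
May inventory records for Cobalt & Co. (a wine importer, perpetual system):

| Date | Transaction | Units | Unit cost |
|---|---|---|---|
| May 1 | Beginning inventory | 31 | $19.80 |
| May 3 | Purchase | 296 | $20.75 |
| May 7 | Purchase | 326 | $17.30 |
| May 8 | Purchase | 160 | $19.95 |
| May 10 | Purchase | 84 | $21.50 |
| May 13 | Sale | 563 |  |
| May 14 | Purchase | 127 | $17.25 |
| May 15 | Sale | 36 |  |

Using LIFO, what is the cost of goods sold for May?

May 13, 563 sold [LIFO — newest first]: 84 @ $21.50 + 160 @ $19.95 + 319 @ $17.30 = $10,516.70
May 15, 36 sold [LIFO — newest first]: 36 @ $17.25 = $621.00
Total COGS = $10,516.70 + $621.00 = $11,137.70
Ending inventory: 31 @ $19.80 + 296 @ $20.75 + 7 @ $17.30 + 91 @ $17.25 = $8,446.65

COGS = $11,137.70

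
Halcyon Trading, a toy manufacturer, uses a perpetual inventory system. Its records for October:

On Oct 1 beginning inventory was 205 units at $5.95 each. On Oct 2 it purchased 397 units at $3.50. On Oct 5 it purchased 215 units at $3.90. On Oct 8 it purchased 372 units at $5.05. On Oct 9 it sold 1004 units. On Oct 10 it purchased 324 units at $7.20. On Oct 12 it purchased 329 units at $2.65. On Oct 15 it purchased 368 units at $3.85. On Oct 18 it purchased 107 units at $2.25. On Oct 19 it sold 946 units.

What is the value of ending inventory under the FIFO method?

Oct 9, 1004 sold [FIFO — oldest first]: 205 @ $5.95 + 397 @ $3.50 + 215 @ $3.90 + 187 @ $5.05 = $4,392.10
Oct 19, 946 sold [FIFO — oldest first]: 185 @ $5.05 + 324 @ $7.20 + 329 @ $2.65 + 108 @ $3.85 = $4,554.70
Total COGS = $4,392.10 + $4,554.70 = $8,946.80
Ending inventory: 260 @ $3.85 + 107 @ $2.25 = $1,241.75

Ending inventory = $1,241.75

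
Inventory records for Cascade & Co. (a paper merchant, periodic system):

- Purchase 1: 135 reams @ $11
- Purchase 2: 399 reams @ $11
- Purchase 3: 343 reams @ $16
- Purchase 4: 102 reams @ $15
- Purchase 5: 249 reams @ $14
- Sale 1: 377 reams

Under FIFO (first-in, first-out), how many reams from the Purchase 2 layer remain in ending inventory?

Sale 1 (377) [FIFO — oldest first]: 135 @ $11 + 242 @ $11 = $4,147
Ending inventory: 157 @ $11 + 343 @ $16 + 102 @ $15 + 249 @ $14 = $12,231

157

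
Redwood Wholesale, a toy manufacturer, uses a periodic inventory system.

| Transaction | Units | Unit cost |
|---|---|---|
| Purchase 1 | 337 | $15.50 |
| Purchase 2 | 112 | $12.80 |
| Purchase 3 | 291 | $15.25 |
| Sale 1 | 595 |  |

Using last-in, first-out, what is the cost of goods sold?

COGS = $8,847.35

Sale 1 (595) [LIFO — newest first]: 291 @ $15.25 + 112 @ $12.80 + 192 @ $15.50 = $8,847.35
Ending inventory: 145 @ $15.50 = $2,247.50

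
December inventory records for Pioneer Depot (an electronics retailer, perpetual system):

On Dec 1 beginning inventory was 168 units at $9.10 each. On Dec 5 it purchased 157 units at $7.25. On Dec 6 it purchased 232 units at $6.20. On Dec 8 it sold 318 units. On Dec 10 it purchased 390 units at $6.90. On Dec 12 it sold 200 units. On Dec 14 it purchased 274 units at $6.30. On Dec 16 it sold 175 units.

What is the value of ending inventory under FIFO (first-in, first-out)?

Dec 8, 318 sold [FIFO — oldest first]: 168 @ $9.10 + 150 @ $7.25 = $2,616.30
Dec 12, 200 sold [FIFO — oldest first]: 7 @ $7.25 + 193 @ $6.20 = $1,247.35
Dec 16, 175 sold [FIFO — oldest first]: 39 @ $6.20 + 136 @ $6.90 = $1,180.20
Total COGS = $2,616.30 + $1,247.35 + $1,180.20 = $5,043.85
Ending inventory: 254 @ $6.90 + 274 @ $6.30 = $3,478.80
Check: goods available $8,522.65 = COGS $5,043.85 + ending $3,478.80

Ending inventory = $3,478.80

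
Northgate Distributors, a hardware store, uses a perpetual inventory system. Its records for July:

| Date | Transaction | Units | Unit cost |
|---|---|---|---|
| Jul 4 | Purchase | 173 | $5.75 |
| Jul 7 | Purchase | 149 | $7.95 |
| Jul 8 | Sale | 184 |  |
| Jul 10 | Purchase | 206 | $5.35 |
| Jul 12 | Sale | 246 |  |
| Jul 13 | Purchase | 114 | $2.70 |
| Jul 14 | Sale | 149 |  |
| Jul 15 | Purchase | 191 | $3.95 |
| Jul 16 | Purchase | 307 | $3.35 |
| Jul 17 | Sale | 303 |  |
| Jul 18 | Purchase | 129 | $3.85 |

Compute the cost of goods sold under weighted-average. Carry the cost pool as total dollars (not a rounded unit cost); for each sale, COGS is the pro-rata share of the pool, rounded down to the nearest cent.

COGS = $4,430.81

After Jul 4: 173 on hand, pool $994.75 (≈ $5.7500 each)
After Jul 7: 322 on hand, pool $2,179.30 (≈ $6.7680 each)
Jul 8, sell 184: 184/322 × $2,179.30 → $1,245.31
After Jul 10: 344 on hand, pool $2,036.09 (≈ $5.9189 each)
Jul 12, sell 246: 246/344 × $2,036.09 → $1,456.04
After Jul 13: 212 on hand, pool $887.85 (≈ $4.1880 each)
Jul 14, sell 149: 149/212 × $887.85 → $624.00
After Jul 15: 254 on hand, pool $1,018.30 (≈ $4.0091 each)
After Jul 16: 561 on hand, pool $2,046.75 (≈ $3.6484 each)
Jul 17, sell 303: 303/561 × $2,046.75 → $1,105.46
After Jul 18: 387 on hand, pool $1,437.94 (≈ $3.7156 each)
Total COGS = $1,245.31 + $1,456.04 + $624.00 + $1,105.46 = $4,430.81
Ending inventory (cost pool remaining) = $1,437.94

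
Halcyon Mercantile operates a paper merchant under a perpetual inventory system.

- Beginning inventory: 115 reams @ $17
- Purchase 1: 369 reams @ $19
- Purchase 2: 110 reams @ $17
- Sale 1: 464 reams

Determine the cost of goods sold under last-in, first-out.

COGS = $8,596

Sale 1 (464) [LIFO — newest first]: 110 @ $17 + 354 @ $19 = $8,596
Ending inventory: 115 @ $17 + 15 @ $19 = $2,240
Check: goods available $10,836 = COGS $8,596 + ending $2,240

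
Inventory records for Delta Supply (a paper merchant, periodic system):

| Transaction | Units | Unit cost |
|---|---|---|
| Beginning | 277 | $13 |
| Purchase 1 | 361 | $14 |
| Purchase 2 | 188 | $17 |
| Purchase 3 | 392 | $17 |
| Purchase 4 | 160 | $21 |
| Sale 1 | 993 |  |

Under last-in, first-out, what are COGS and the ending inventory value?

COGS = $16,762; ending inventory = $5,113

Sale 1 (993) [LIFO — newest first]: 160 @ $21 + 392 @ $17 + 188 @ $17 + 253 @ $14 = $16,762
Ending inventory: 277 @ $13 + 108 @ $14 = $5,113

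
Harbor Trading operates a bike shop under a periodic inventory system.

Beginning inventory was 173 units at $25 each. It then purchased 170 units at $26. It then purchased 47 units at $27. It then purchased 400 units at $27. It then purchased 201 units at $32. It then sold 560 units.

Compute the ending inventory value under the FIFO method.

Sale 1 (560) [FIFO — oldest first]: 173 @ $25 + 170 @ $26 + 47 @ $27 + 170 @ $27 = $14,604
Ending inventory: 230 @ $27 + 201 @ $32 = $12,642
Check: goods available $27,246 = COGS $14,604 + ending $12,642

Ending inventory = $12,642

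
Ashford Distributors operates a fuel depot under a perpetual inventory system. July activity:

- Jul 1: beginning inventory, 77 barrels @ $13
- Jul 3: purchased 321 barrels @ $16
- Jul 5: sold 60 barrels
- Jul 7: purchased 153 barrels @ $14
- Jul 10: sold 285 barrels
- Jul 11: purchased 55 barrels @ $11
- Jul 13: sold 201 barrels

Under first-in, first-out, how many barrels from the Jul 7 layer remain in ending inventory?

5

Jul 5, 60 sold [FIFO — oldest first]: 60 @ $13 = $780
Jul 10, 285 sold [FIFO — oldest first]: 17 @ $13 + 268 @ $16 = $4,509
Jul 13, 201 sold [FIFO — oldest first]: 53 @ $16 + 148 @ $14 = $2,920
Total COGS = $780 + $4,509 + $2,920 = $8,209
Ending inventory: 5 @ $14 + 55 @ $11 = $675
Check: goods available $8,884 = COGS $8,209 + ending $675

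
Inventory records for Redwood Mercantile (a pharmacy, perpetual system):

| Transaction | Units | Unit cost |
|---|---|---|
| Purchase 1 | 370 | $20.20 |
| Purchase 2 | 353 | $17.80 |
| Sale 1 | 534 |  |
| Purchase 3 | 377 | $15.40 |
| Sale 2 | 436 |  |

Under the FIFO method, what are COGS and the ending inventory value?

Sale 1 (534) [FIFO — oldest first]: 370 @ $20.20 + 164 @ $17.80 = $10,393.20
Sale 2 (436) [FIFO — oldest first]: 189 @ $17.80 + 247 @ $15.40 = $7,168.00
Total COGS = $10,393.20 + $7,168.00 = $17,561.20
Ending inventory: 130 @ $15.40 = $2,002.00
Check: goods available $19,563.20 = COGS $17,561.20 + ending $2,002.00

COGS = $17,561.20; ending inventory = $2,002.00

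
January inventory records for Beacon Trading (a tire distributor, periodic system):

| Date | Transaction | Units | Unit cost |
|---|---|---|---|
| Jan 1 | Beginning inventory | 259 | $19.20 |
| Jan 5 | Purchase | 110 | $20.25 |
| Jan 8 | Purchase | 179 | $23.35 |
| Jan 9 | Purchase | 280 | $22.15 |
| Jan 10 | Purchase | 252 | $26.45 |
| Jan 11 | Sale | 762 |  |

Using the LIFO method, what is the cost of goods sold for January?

Jan 11, 762 sold [LIFO — newest first]: 252 @ $26.45 + 280 @ $22.15 + 179 @ $23.35 + 51 @ $20.25 = $18,079.80
Ending inventory: 259 @ $19.20 + 59 @ $20.25 = $6,167.55

COGS = $18,079.80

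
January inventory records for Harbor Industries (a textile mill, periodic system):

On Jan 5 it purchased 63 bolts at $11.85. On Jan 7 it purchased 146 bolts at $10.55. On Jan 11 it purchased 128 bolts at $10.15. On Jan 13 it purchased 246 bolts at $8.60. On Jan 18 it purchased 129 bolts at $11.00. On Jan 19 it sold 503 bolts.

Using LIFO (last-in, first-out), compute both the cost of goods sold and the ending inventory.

COGS = $4,833.80; ending inventory = $2,286.85

Jan 19, 503 sold [LIFO — newest first]: 129 @ $11.00 + 246 @ $8.60 + 128 @ $10.15 = $4,833.80
Ending inventory: 63 @ $11.85 + 146 @ $10.55 = $2,286.85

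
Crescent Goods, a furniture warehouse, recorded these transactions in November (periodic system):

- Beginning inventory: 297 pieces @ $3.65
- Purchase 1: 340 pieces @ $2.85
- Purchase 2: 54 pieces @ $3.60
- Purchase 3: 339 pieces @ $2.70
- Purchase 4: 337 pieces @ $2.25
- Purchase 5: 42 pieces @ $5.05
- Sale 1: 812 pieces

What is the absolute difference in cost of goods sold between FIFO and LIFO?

FIFO COGS: 297 @ $3.65 + 340 @ $2.85 + 54 @ $3.60 + 121 @ $2.70 = $2,574.15
LIFO COGS: 42 @ $5.05 + 337 @ $2.25 + 339 @ $2.70 + 54 @ $3.60 + 40 @ $2.85 = $2,194.05
Difference = |$2,574.15 − $2,194.05| = $380.10

$380.10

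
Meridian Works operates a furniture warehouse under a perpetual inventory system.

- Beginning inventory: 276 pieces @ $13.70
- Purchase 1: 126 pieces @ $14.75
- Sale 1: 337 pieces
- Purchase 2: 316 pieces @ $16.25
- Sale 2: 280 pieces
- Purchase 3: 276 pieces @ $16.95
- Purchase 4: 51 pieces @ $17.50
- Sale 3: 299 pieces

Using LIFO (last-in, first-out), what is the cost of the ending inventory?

Ending inventory = $1,950.10

Sale 1 (337) [LIFO — newest first]: 126 @ $14.75 + 211 @ $13.70 = $4,749.20
Sale 2 (280) [LIFO — newest first]: 280 @ $16.25 = $4,550.00
Sale 3 (299) [LIFO — newest first]: 51 @ $17.50 + 248 @ $16.95 = $5,096.10
Total COGS = $4,749.20 + $4,550.00 + $5,096.10 = $14,395.30
Ending inventory: 65 @ $13.70 + 36 @ $16.25 + 28 @ $16.95 = $1,950.10
Check: goods available $16,345.40 = COGS $14,395.30 + ending $1,950.10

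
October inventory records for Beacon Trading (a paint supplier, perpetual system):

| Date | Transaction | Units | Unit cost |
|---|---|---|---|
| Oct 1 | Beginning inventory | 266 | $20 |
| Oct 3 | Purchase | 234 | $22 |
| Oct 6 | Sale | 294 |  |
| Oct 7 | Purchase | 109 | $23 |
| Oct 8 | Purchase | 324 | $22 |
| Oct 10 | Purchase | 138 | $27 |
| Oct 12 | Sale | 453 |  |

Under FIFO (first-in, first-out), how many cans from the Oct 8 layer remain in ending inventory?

186

Oct 6, 294 sold [FIFO — oldest first]: 266 @ $20 + 28 @ $22 = $5,936
Oct 12, 453 sold [FIFO — oldest first]: 206 @ $22 + 109 @ $23 + 138 @ $22 = $10,075
Total COGS = $5,936 + $10,075 = $16,011
Ending inventory: 186 @ $22 + 138 @ $27 = $7,818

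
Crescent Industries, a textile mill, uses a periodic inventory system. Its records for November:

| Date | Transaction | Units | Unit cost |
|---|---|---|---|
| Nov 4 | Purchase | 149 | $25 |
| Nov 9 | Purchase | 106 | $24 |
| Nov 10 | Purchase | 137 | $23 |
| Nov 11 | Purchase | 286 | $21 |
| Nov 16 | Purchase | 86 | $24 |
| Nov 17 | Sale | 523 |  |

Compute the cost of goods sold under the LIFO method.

Nov 17, 523 sold [LIFO — newest first]: 86 @ $24 + 286 @ $21 + 137 @ $23 + 14 @ $24 = $11,557
Ending inventory: 149 @ $25 + 92 @ $24 = $5,933

COGS = $11,557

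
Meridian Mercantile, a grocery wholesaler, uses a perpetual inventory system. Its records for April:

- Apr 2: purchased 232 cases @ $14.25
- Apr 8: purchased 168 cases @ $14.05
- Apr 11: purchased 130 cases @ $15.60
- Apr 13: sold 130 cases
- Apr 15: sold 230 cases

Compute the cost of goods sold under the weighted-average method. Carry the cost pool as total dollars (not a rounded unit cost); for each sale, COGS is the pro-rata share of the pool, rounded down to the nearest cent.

After Apr 2: 232 on hand, pool $3,306.00 (≈ $14.2500 each)
After Apr 8: 400 on hand, pool $5,666.40 (≈ $14.1660 each)
After Apr 11: 530 on hand, pool $7,694.40 (≈ $14.5177 each)
Apr 13, sell 130: 130/530 × $7,694.40 → $1,887.30
Apr 15, sell 230: 230/400 × $5,807.10 → $3,339.08
Total COGS = $1,887.30 + $3,339.08 = $5,226.38
Ending inventory (cost pool remaining) = $2,468.02
Check: goods available $7,694.40 = COGS $5,226.38 + ending $2,468.02

COGS = $5,226.38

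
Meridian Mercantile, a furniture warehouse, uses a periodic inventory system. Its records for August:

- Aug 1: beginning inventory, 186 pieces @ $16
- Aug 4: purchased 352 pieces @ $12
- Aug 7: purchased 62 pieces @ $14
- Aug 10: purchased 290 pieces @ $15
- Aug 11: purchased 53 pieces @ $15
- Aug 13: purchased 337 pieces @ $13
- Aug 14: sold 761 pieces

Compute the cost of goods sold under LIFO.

COGS = $10,622

Aug 14, 761 sold [LIFO — newest first]: 337 @ $13 + 53 @ $15 + 290 @ $15 + 62 @ $14 + 19 @ $12 = $10,622
Ending inventory: 186 @ $16 + 333 @ $12 = $6,972
Check: goods available $17,594 = COGS $10,622 + ending $6,972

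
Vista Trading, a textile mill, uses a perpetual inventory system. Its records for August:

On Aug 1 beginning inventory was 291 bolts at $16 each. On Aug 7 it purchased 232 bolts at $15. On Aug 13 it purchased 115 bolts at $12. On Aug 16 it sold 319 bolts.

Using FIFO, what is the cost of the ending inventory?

Ending inventory = $4,440

Aug 16, 319 sold [FIFO — oldest first]: 291 @ $16 + 28 @ $15 = $5,076
Ending inventory: 204 @ $15 + 115 @ $12 = $4,440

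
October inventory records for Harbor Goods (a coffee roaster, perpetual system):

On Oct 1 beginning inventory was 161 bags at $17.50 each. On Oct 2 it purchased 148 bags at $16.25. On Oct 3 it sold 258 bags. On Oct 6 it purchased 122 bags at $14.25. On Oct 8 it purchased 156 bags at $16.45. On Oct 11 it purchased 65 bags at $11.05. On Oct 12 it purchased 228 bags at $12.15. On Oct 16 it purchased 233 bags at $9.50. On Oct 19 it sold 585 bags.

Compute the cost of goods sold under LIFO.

Oct 3, 258 sold [LIFO — newest first]: 148 @ $16.25 + 110 @ $17.50 = $4,330.00
Oct 19, 585 sold [LIFO — newest first]: 233 @ $9.50 + 228 @ $12.15 + 65 @ $11.05 + 59 @ $16.45 = $6,672.50
Total COGS = $4,330.00 + $6,672.50 = $11,002.50
Ending inventory: 51 @ $17.50 + 122 @ $14.25 + 97 @ $16.45 = $4,226.65

COGS = $11,002.50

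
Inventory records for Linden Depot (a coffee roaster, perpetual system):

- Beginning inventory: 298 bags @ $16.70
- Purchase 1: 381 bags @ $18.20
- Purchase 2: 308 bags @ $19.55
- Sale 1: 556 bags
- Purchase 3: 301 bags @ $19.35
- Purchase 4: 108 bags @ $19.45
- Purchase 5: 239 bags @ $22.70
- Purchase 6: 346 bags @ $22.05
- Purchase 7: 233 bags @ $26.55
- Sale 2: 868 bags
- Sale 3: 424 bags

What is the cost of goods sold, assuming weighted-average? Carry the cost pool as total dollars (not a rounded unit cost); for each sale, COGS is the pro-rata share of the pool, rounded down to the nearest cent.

After Beginning: 298 on hand, pool $4,976.60 (≈ $16.7000 each)
After Purchase 1: 679 on hand, pool $11,910.80 (≈ $17.5417 each)
After Purchase 2: 987 on hand, pool $17,932.20 (≈ $18.1684 each)
Sale 1, sell 556: 556/987 × $17,932.20 → $10,101.62
After Purchase 3: 732 on hand, pool $13,654.93 (≈ $18.6543 each)
After Purchase 4: 840 on hand, pool $15,755.53 (≈ $18.7566 each)
After Purchase 5: 1079 on hand, pool $21,180.83 (≈ $19.6301 each)
After Purchase 6: 1425 on hand, pool $28,810.13 (≈ $20.2176 each)
After Purchase 7: 1658 on hand, pool $34,996.28 (≈ $21.1075 each)
Sale 2, sell 868: 868/1658 × $34,996.28 → $18,321.33
Sale 3, sell 424: 424/790 × $16,674.95 → $8,949.59
Total COGS = $10,101.62 + $18,321.33 + $8,949.59 = $37,372.54
Ending inventory (cost pool remaining) = $7,725.36
Check: goods available $45,097.90 = COGS $37,372.54 + ending $7,725.36

COGS = $37,372.54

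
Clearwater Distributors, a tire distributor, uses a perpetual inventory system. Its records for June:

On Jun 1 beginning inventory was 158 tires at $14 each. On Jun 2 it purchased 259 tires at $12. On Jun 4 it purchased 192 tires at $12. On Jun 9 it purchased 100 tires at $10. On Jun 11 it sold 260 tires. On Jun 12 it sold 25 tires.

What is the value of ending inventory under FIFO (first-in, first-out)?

Jun 11, 260 sold [FIFO — oldest first]: 158 @ $14 + 102 @ $12 = $3,436
Jun 12, 25 sold [FIFO — oldest first]: 25 @ $12 = $300
Total COGS = $3,436 + $300 = $3,736
Ending inventory: 132 @ $12 + 192 @ $12 + 100 @ $10 = $4,888

Ending inventory = $4,888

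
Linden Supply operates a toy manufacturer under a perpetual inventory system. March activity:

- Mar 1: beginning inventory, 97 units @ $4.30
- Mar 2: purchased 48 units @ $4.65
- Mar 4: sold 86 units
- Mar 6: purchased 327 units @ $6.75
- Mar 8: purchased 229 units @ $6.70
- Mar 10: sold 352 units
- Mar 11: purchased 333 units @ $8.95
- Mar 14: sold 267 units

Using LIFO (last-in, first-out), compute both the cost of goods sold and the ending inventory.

Mar 4, 86 sold [LIFO — newest first]: 48 @ $4.65 + 38 @ $4.30 = $386.60
Mar 10, 352 sold [LIFO — newest first]: 229 @ $6.70 + 123 @ $6.75 = $2,364.55
Mar 14, 267 sold [LIFO — newest first]: 267 @ $8.95 = $2,389.65
Total COGS = $386.60 + $2,364.55 + $2,389.65 = $5,140.80
Ending inventory: 59 @ $4.30 + 204 @ $6.75 + 66 @ $8.95 = $2,221.40
Check: goods available $7,362.20 = COGS $5,140.80 + ending $2,221.40

COGS = $5,140.80; ending inventory = $2,221.40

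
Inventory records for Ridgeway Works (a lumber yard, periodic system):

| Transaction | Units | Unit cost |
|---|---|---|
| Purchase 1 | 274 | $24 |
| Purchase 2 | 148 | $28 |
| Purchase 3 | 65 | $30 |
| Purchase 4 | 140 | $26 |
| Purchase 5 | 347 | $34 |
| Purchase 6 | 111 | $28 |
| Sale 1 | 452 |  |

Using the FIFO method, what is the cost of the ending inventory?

Sale 1 (452) [FIFO — oldest first]: 274 @ $24 + 148 @ $28 + 30 @ $30 = $11,620
Ending inventory: 35 @ $30 + 140 @ $26 + 347 @ $34 + 111 @ $28 = $19,596

Ending inventory = $19,596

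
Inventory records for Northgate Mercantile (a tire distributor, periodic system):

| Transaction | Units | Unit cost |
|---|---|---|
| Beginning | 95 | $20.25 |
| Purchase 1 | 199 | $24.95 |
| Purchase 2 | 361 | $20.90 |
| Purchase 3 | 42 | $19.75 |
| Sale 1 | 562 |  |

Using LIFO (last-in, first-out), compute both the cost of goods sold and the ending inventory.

COGS = $12,341.45; ending inventory = $2,921.75

Sale 1 (562) [LIFO — newest first]: 42 @ $19.75 + 361 @ $20.90 + 159 @ $24.95 = $12,341.45
Ending inventory: 95 @ $20.25 + 40 @ $24.95 = $2,921.75
Check: goods available $15,263.20 = COGS $12,341.45 + ending $2,921.75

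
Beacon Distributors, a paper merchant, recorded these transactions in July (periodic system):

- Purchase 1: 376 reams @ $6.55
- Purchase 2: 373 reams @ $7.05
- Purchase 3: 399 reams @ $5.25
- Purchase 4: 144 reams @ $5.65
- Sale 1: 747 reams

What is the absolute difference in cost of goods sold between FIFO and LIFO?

FIFO COGS: 376 @ $6.55 + 371 @ $7.05 = $5,078.35
LIFO COGS: 144 @ $5.65 + 399 @ $5.25 + 204 @ $7.05 = $4,346.55
Difference = |$5,078.35 − $4,346.55| = $731.80

$731.80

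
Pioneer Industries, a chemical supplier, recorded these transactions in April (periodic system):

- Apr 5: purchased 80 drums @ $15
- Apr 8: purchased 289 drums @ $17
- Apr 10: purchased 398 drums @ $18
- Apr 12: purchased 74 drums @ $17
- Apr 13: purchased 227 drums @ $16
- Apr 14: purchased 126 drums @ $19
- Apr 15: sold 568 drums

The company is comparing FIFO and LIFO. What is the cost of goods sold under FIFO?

COGS = $9,695

FIFO COGS: 80 @ $15 + 289 @ $17 + 199 @ $18 = $9,695
LIFO COGS: 126 @ $19 + 227 @ $16 + 74 @ $17 + 141 @ $18 = $9,822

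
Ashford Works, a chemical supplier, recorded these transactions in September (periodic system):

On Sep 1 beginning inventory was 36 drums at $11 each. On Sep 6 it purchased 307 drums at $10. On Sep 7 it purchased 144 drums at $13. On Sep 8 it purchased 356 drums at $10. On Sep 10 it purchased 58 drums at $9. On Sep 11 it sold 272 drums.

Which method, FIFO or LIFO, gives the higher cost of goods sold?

FIFO COGS: 36 @ $11 + 236 @ $10 = $2,756
LIFO COGS: 58 @ $9 + 214 @ $10 = $2,662

FIFO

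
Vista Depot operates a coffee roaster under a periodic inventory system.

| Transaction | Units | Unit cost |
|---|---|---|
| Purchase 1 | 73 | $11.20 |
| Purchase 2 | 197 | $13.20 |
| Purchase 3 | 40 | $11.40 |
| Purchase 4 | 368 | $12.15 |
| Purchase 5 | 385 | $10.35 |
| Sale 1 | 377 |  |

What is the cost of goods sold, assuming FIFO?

Sale 1 (377) [FIFO — oldest first]: 73 @ $11.20 + 197 @ $13.20 + 40 @ $11.40 + 67 @ $12.15 = $4,688.05
Ending inventory: 301 @ $12.15 + 385 @ $10.35 = $7,641.90

COGS = $4,688.05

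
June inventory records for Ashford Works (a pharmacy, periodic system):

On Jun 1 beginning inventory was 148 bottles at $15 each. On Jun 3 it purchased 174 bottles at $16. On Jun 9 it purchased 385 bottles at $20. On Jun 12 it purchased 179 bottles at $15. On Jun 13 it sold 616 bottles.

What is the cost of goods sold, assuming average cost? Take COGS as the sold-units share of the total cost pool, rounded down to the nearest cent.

Jun 13, sell 616: 616/886 × $15,389.00 → $10,699.34
Ending inventory (cost pool remaining) = $4,689.66

COGS = $10,699.34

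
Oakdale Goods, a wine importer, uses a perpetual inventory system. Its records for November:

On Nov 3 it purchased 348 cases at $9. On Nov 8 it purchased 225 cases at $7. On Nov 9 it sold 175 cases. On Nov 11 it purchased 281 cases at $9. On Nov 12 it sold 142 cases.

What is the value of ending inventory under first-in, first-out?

Nov 9, 175 sold [FIFO — oldest first]: 175 @ $9 = $1,575
Nov 12, 142 sold [FIFO — oldest first]: 142 @ $9 = $1,278
Total COGS = $1,575 + $1,278 = $2,853
Ending inventory: 31 @ $9 + 225 @ $7 + 281 @ $9 = $4,383
Check: goods available $7,236 = COGS $2,853 + ending $4,383

Ending inventory = $4,383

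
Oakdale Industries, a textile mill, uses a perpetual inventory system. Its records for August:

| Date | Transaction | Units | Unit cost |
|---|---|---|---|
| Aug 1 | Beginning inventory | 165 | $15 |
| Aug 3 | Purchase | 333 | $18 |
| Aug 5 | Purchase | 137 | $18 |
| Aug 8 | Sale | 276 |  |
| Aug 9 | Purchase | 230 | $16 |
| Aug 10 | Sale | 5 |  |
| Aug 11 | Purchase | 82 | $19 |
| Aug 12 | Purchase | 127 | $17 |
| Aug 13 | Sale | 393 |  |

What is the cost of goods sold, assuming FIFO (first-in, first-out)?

COGS = $11,559

Aug 8, 276 sold [FIFO — oldest first]: 165 @ $15 + 111 @ $18 = $4,473
Aug 10, 5 sold [FIFO — oldest first]: 5 @ $18 = $90
Aug 13, 393 sold [FIFO — oldest first]: 217 @ $18 + 137 @ $18 + 39 @ $16 = $6,996
Total COGS = $4,473 + $90 + $6,996 = $11,559
Ending inventory: 191 @ $16 + 82 @ $19 + 127 @ $17 = $6,773
Check: goods available $18,332 = COGS $11,559 + ending $6,773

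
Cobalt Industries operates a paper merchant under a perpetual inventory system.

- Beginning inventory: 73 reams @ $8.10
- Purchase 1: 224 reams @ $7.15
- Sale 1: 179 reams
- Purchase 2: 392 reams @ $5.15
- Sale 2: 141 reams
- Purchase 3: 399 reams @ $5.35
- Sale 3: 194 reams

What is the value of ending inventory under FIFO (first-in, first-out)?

Ending inventory = $3,035.90

Sale 1 (179) [FIFO — oldest first]: 73 @ $8.10 + 106 @ $7.15 = $1,349.20
Sale 2 (141) [FIFO — oldest first]: 118 @ $7.15 + 23 @ $5.15 = $962.15
Sale 3 (194) [FIFO — oldest first]: 194 @ $5.15 = $999.10
Total COGS = $1,349.20 + $962.15 + $999.10 = $3,310.45
Ending inventory: 175 @ $5.15 + 399 @ $5.35 = $3,035.90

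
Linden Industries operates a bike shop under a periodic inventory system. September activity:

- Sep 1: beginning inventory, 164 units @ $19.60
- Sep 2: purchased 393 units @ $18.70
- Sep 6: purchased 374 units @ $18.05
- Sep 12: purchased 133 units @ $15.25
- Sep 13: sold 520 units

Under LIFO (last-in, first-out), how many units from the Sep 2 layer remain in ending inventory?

380

Sep 13, 520 sold [LIFO — newest first]: 133 @ $15.25 + 374 @ $18.05 + 13 @ $18.70 = $9,022.05
Ending inventory: 164 @ $19.60 + 380 @ $18.70 = $10,320.40
Check: goods available $19,342.45 = COGS $9,022.05 + ending $10,320.40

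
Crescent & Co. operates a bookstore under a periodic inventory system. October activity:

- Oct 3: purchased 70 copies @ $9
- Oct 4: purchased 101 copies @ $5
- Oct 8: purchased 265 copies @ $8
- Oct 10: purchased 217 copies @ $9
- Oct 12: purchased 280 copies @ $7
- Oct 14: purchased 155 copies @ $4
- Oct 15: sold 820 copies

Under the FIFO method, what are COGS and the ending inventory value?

Oct 15, 820 sold [FIFO — oldest first]: 70 @ $9 + 101 @ $5 + 265 @ $8 + 217 @ $9 + 167 @ $7 = $6,377
Ending inventory: 113 @ $7 + 155 @ $4 = $1,411
Check: goods available $7,788 = COGS $6,377 + ending $1,411

COGS = $6,377; ending inventory = $1,411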